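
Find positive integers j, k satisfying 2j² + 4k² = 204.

Try small values of j and check whether (204 - 2j²)/4 is a perfect square.
j = 2: 2·2² = 8, so 4k² = 204 - 8 = 196, giving k² = 49, k = 7.
Check: 2·2² + 4·7² = 8 + 196 = 204 ✓

j = 2, k = 7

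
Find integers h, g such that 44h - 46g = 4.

Step 1: Check solvability.
gcd(44, 46) = 2
Since 2 divides 4, solutions exist.

Step 2: Apply extended Euclidean algorithm to find gcd.
We find integers such that 44*x0 + 46*y0 = 2

Step 3: Scale the particular solution.
Multiply by 4/2 = 2:
h = -2, g = -2

Step 4: Verify.
44*(-2) - 46*(-2) = 4 = 4 ✓

h = -2, g = -2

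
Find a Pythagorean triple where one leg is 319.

We need the other leg and hypotenuse such that 319² + x² = c².
Take x = 360, c = 481: 319² + 360² = 101761 + 129600 = 231361 = 481² ✓
Triple: (319, 360, 481)

(319, 360, 481)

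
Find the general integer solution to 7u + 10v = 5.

Step 1: Compute gcd(7, 10) = 1.
Since 1 divides 5, solutions exist.

Step 2: Find a particular solution using extended Euclidean algorithm.
We get u₀ = 15, v₀ = -10.
Check: 7*15 + 10*-10 = 5 = 5 ✓

Step 3: Write the general solution.
u = 15 + (10/1)t = 15 + 10t
v = -10 - (7/1)t = -10 - 7t
for any integer t.

u = 15 + 10t, v = -10 - 7t for integer t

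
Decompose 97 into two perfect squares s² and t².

We need to find integers s, t > 0 such that s² + t² = 97.
Trying s = 4: t² = 97 - 4² = 97 - 16 = 81
t = 9
Check: 4² + 9² = 16 + 81 = 97 ✓

97 = 4² + 9²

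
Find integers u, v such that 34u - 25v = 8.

Step 1: Check solvability.
gcd(34, 25) = 1
Since 1 divides 8, solutions exist.

Step 2: Apply extended Euclidean algorithm to find gcd.
We find integers such that 34*x0 + 25*y0 = 1

Step 3: Scale the particular solution.
Multiply by 8/1 = 8:
u = -88, v = -120

Step 4: Verify.
34*(-88) - 25*(-120) = 8 = 8 ✓

u = -88, v = -120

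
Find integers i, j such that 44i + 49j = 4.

Step 1: Check solvability.
gcd(44, 49) = 1
Since 1 divides 4, solutions exist.

Step 2: Apply extended Euclidean algorithm to find gcd.
We find integers such that 44*x0 + 49*y0 = 1

Step 3: Scale the particular solution.
Multiply by 4/1 = 4:
i = -40, j = 36

Step 4: Verify.
44*(-40) + 49*(36) = 4 = 4 ✓

i = -40, j = 36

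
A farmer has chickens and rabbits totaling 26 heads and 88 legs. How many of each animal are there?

Let c = chickens, r = rabbits.
Heads: c + r = 26
Legs: 2c + 4r = 88
From the first equation, c = 26 - r. Substitute:
2(26 - r) + 4r = 88
52 + 2r = 88
r = (88 - 52)/2 = 18
c = 26 - 18 = 8

Chickens: 8, Rabbits: 18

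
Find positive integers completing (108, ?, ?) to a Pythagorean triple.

We need the other leg and hypotenuse such that 108² + x² = c².
Take x = 231, c = 255: 108² + 231² = 11664 + 53361 = 65025 = 255² ✓
Triple: (231, 108, 255)

(231, 108, 255)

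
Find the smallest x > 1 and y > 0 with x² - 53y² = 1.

We seek the smallest positive integers (x, y) with x² - 53y² = 1, i.e., x² = 53y² + 1.
Try successive y values:
y = 1: x² = 53·1² + 1 = 54, not a perfect square
y = 2: x² = 53·2² + 1 = 213, not a perfect square
y = 3: x² = 53·3² + 1 = 478, not a perfect square
... continuing the search (or via continued fractions) ...
y = 9100: x² = 53·9100² + 1 = 4388930001, x = 66249 ✓

Verify: 66249² - 53·9100² = 4388930001 - 4388930000 = 1 ✓

x = 66249, y = 9100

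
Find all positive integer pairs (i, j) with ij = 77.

The positive divisors of 77 are: 1, 7, 11, 77.
Each divisor d gives the pair (d, 77/d):
(1, 77), (7, 11), (11, 7), (77, 1)

(1, 77), (7, 11), (11, 7), (77, 1)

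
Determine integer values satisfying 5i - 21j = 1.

Step 1: Check solvability.
gcd(5, 21) = 1
Since 1 divides 1, solutions exist.

Step 2: Apply extended Euclidean algorithm to find gcd.
We find integers such that 5*x0 + 21*y0 = 1

Step 3: Scale the particular solution.
Multiply by 1/1 = 1:
i = -4, j = -1

Step 4: Verify.
5*(-4) - 21*(-1) = 1 = 1 ✓

i = -4, j = -1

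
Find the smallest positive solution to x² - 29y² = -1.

We need x² = 29y² - 1. Try successive y:
y = 1: x² = 29·1² - 1 = 28, not a perfect square
y = 2: x² = 29·2² - 1 = 115, not a perfect square
y = 3: x² = 29·3² - 1 = 260, not a perfect square
...
y = 13: x² = 29·13² - 1 = 4900 = 70² ✓
Check: 70² - 29·13² = 4900 - 4901 = -1 ✓

x = 70, y = 13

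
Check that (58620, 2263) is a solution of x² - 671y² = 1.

Compute x² = 58620² = 3436304400
Compute 671y² = 671·2263² = 671·5121169 = 3436304399
x² - 671y² = 3436304400 - 3436304399 = 1
Since this equals 1, (58620, 2263) is a solution.

Yes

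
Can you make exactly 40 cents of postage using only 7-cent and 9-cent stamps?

We need non-negative x, y with 7x + 9y = 40.
gcd(7, 9) = 1 divides 40, so integer solutions exist, but checking x = 0..5 shows none with y ≥ 0.
So 40 cannot be made with non-negative stamp counts.

No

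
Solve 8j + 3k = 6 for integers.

Step 1: Check solvability.
gcd(8, 3) = 1
Since 1 divides 6, solutions exist.

Step 2: Apply extended Euclidean algorithm to find gcd.
We find integers such that 8*x0 + 3*y0 = 1

Step 3: Scale the particular solution.
Multiply by 6/1 = 6:
j = -6, k = 18

Step 4: Verify.
8*(-6) + 3*(18) = 6 = 6 ✓

j = -6, k = 18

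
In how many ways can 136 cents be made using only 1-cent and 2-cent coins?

We need non-negative integers (x, y) with 1x + 2y = 136.
For each x from 0 to 136, check if (136 - 1x) is a non-negative multiple of 2.
Solutions (x, y): (0,68), (2,67), (4,66), (6,65), ...
Count: 69

69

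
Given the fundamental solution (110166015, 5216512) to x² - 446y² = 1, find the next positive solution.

Solutions to x² - Dy² = 1 are generated by powers of (x₀ + y₀√D).
The next solution satisfies x₁ + y₁√446 = (x₀ + y₀√446)², giving:
x₁ = x₀² + 446y₀² = 110166015² + 446·5216512² = 12136550860980225 + 12136550860980224 = 24273101721960449
y₁ = 2x₀y₀ = 2·110166015·5216512 = 1149364678479360

Verify: 24273101721960449² - 446·1149364678479360² = 589183467204639314391587920281601 - 589183467204639314391587920281600 = 1 ✓

x = 24273101721960449, y = 1149364678479360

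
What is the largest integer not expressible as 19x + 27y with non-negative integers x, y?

For two coprime denominations a and b, the Frobenius number (largest value not representable as a non-negative combination) is ab - a - b.
Here gcd(19, 27) = 1, so they are coprime.
F(19, 27) = 19·27 - 19 - 27 = 513 - 46 = 467

467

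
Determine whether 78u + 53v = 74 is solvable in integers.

Step 1: Compute gcd(78, 53).
gcd(78, 53) = 1

Step 2: Check divisibility.
Does 1 divide 74? 74 = 1 x 74, so yes.

By the theorem on linear Diophantine equations, 78u + 53v = 74 has integer solutions if and only if gcd(78, 53) divides 74. Since 1 | 74, solutions exist.

Yes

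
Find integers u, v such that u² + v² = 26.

We need to find integers u, v > 0 such that u² + v² = 26.
Trying u = 1: v² = 26 - 1² = 26 - 1 = 25
v = 5
Check: 1² + 5² = 1 + 25 = 26 ✓

26 = 1² + 5²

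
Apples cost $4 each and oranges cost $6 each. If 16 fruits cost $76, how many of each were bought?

Let a = apples, o = oranges.
a + o = 16
4a + 6o = 76
Substitute o = 16 - a:
4a + 6(16 - a) = 76
(4 - 6)a = 76 - 96
-2a = -20
a = 10, o = 16 - 10 = 6

Apples: 10, Oranges: 6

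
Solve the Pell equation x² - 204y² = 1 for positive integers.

We seek the smallest positive integers (x, y) with x² - 204y² = 1, i.e., x² = 204y² + 1.
Try successive y values:
y = 1: x² = 204·1² + 1 = 205, not a perfect square
y = 2: x² = 204·2² + 1 = 817, not a perfect square
y = 3: x² = 204·3² + 1 = 1837, not a perfect square
... continuing the search (or via continued fractions) ...
y = 350: x² = 204·350² + 1 = 24990001, x = 4999 ✓

Verify: 4999² - 204·350² = 24990001 - 24990000 = 1 ✓

x = 4999, y = 350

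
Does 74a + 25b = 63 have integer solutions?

Step 1: Compute gcd(74, 25).
gcd(74, 25) = 1

Step 2: Check divisibility.
Does 1 divide 63? 63 = 1 x 63, so yes.

By the theorem on linear Diophantine equations, 74a + 25b = 63 has integer solutions if and only if gcd(74, 25) divides 63. Since 1 | 63, solutions exist.

Yes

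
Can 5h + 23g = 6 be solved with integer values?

Step 1: Compute gcd(5, 23).
gcd(5, 23) = 1

Step 2: Check divisibility.
Does 1 divide 6? 6 = 1 x 6, so yes.

By the theorem on linear Diophantine equations, 5h + 23g = 6 has integer solutions if and only if gcd(5, 23) divides 6. Since 1 | 6, solutions exist.

Yes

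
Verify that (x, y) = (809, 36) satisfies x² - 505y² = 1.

Compute x² = 809² = 654481
Compute 505y² = 505·36² = 505·1296 = 654480
x² - 505y² = 654481 - 654480 = 1
Since this equals 1, (809, 36) is a solution.

Yes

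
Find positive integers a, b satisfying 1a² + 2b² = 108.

Try small values of a and check whether (108 - 1a²)/2 is a perfect square.
a = 10: 1·10² = 100, so 2b² = 108 - 100 = 8, giving b² = 4, b = 2.
Check: 1·10² + 2·2² = 100 + 8 = 108 ✓

a = 10, b = 2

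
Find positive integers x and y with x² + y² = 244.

We need to find integers x, y > 0 such that x² + y² = 244.
Trying x = 10: y² = 244 - 10² = 244 - 100 = 144
y = 12
Check: 10² + 12² = 100 + 144 = 244 ✓

244 = 10² + 12²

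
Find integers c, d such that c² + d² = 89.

We need to find integers c, d > 0 such that c² + d² = 89.
Trying c = 5: d² = 89 - 5² = 89 - 25 = 64
d = 8
Check: 5² + 8² = 25 + 64 = 89 ✓

89 = 5² + 8²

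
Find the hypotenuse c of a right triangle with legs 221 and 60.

c² = a² + b² = 221² + 60² = 48841 + 3600 = 52441
c = 229

229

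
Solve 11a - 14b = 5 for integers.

Step 1: Check solvability.
gcd(11, 14) = 1
Since 1 divides 5, solutions exist.

Step 2: Apply extended Euclidean algorithm to find gcd.
We find integers such that 11*x0 + 14*y0 = 1

Step 3: Scale the particular solution.
Multiply by 5/1 = 5:
a = -25, b = -20

Step 4: Verify.
11*(-25) - 14*(-20) = 5 = 5 ✓

a = -25, b = -20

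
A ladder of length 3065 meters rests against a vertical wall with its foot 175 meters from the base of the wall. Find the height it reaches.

The ladder, wall, and ground form a right triangle with hypotenuse 3065 and one leg 175.
By the Pythagorean theorem: h² = 3065² - 175² = 9394225 - 30625 = 9363600
h = √9363600 = 3060 meters

3060 meters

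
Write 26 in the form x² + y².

We need to find integers x, y > 0 such that x² + y² = 26.
Trying x = 1: y² = 26 - 1² = 26 - 1 = 25
y = 5
Check: 1² + 5² = 1 + 25 = 26 ✓

26 = 1² + 5²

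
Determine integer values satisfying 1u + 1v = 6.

Step 1: Check solvability.
gcd(1, 1) = 1
Since 1 divides 6, solutions exist.

Step 2: Apply extended Euclidean algorithm to find gcd.
We find integers such that 1*x0 + 1*y0 = 1

Step 3: Scale the particular solution.
Multiply by 6/1 = 6:
u = 0, v = 6

Step 4: Verify.
1*(0) + 1*(6) = 6 = 6 ✓

u = 0, v = 6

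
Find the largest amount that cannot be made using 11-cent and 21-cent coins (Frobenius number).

For two coprime denominations a and b, the Frobenius number (largest value not representable as a non-negative combination) is ab - a - b.
Here gcd(11, 21) = 1, so they are coprime.
F(11, 21) = 11·21 - 11 - 21 = 231 - 32 = 199

199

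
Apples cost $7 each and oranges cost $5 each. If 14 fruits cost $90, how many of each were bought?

Let a = apples, o = oranges.
a + o = 14
7a + 5o = 90
Substitute o = 14 - a:
7a + 5(14 - a) = 90
(7 - 5)a = 90 - 70
2a = 20
a = 10, o = 14 - 10 = 4

Apples: 10, Oranges: 4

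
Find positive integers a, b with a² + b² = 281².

We need a² + b² = 281² = 78961.
Trying: 231² + 160² = 53361 + 25600 = 78961 ✓

(231, 160, 281)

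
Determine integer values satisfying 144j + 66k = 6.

Step 1: Check solvability.
gcd(144, 66) = 6
Since 6 divides 6, solutions exist.

Step 2: Apply extended Euclidean algorithm to find gcd.
We find integers such that 144*x0 + 66*y0 = 6

Step 3: Scale the particular solution.
Multiply by 6/6 = 1:
j = -5, k = 11

Step 4: Verify.
144*(-5) + 66*(11) = 6 = 6 ✓

j = -5, k = 11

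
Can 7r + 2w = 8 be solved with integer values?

Step 1: Compute gcd(7, 2).
gcd(7, 2) = 1

Step 2: Check divisibility.
Does 1 divide 8? 8 = 1 x 8, so yes.

By the theorem on linear Diophantine equations, 7r + 2w = 8 has integer solutions if and only if gcd(7, 2) divides 8. Since 1 | 8, solutions exist.

Yes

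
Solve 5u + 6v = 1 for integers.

Step 1: Check solvability.
gcd(5, 6) = 1
Since 1 divides 1, solutions exist.

Step 2: Apply extended Euclidean algorithm to find gcd.
We find integers such that 5*x0 + 6*y0 = 1

Step 3: Scale the particular solution.
Multiply by 1/1 = 1:
u = -1, v = 1

Step 4: Verify.
5*(-1) + 6*(1) = 1 = 1 ✓

u = -1, v = 1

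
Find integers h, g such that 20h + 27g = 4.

Step 1: Check solvability.
gcd(20, 27) = 1
Since 1 divides 4, solutions exist.

Step 2: Apply extended Euclidean algorithm to find gcd.
We find integers such that 20*x0 + 27*y0 = 1

Step 3: Scale the particular solution.
Multiply by 4/1 = 4:
h = -16, g = 12

Step 4: Verify.
20*(-16) + 27*(12) = 4 = 4 ✓

h = -16, g = 12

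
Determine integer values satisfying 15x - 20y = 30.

Step 1: Check solvability.
gcd(15, 20) = 5
Since 5 divides 30, solutions exist.

Step 2: Apply extended Euclidean algorithm to find gcd.
We find integers such that 15*x0 + 20*y0 = 5

Step 3: Scale the particular solution.
Multiply by 30/5 = 6:
x = -6, y = -6

Step 4: Verify.
15*(-6) - 20*(-6) = 30 = 30 ✓

x = -6, y = -6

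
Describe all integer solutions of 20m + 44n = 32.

Step 1: Compute gcd(20, 44) = 4.
Since 4 divides 32, solutions exist.

Step 2: Find a particular solution using extended Euclidean algorithm.
We get m₀ = -16, n₀ = 8.
Check: 20*-16 + 44*8 = 32 = 32 ✓

Step 3: Write the general solution.
m = -16 + (44/4)t = -16 + 11t
n = 8 - (20/4)t = 8 - 5t
for any integer t.

m = -16 + 11t, n = 8 - 5t for integer t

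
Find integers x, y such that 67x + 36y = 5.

Step 1: Check solvability.
gcd(67, 36) = 1
Since 1 divides 5, solutions exist.

Step 2: Apply extended Euclidean algorithm to find gcd.
We find integers such that 67*x0 + 36*y0 = 1

Step 3: Scale the particular solution.
Multiply by 5/1 = 5:
x = 35, y = -65

Step 4: Verify.
67*(35) + 36*(-65) = 5 = 5 ✓

x = 35, y = -65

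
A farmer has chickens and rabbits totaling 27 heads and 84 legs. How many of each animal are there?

Let c = chickens, r = rabbits.
Heads: c + r = 27
Legs: 2c + 4r = 84
From the first equation, c = 27 - r. Substitute:
2(27 - r) + 4r = 84
54 + 2r = 84
r = (84 - 54)/2 = 15
c = 27 - 15 = 12

Chickens: 12, Rabbits: 15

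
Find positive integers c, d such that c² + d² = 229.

Search for c with 229 - c² a perfect square.
c = 2: 229 - 2² = 229 - 4 = 225 = 15² ✓
So c = 2, d = 15.

c = 2, d = 15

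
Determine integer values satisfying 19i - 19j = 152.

Step 1: Check solvability.
gcd(19, 19) = 19
Since 19 divides 152, solutions exist.

Step 2: Apply extended Euclidean algorithm to find gcd.
We find integers such that 19*x0 + 19*y0 = 19

Step 3: Scale the particular solution.
Multiply by 152/19 = 8:
i = 0, j = -8

Step 4: Verify.
19*(0) - 19*(-8) = 152 = 152 ✓

i = 0, j = -8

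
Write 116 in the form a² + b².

We need to find integers a, b > 0 such that a² + b² = 116.
Trying a = 4: b² = 116 - 4² = 116 - 16 = 100
b = 10
Check: 4² + 10² = 16 + 100 = 116 ✓

116 = 4² + 10²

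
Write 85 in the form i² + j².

We need to find integers i, j > 0 such that i² + j² = 85.
Trying i = 2: j² = 85 - 2² = 85 - 4 = 81
j = 9
Check: 2² + 9² = 4 + 81 = 85 ✓

85 = 2² + 9²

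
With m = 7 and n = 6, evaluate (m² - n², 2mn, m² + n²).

a = m² - n² = 49 - 36 = 13
b = 2mn = 2·7·6 = 84
c = m² + n² = 49 + 36 = 85
Verify: 13² + 84² = 169 + 7056 = 7225 = 85² ✓

(13, 84, 85)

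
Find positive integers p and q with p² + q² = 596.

We need to find integers p, q > 0 such that p² + q² = 596.
Trying p = 14: q² = 596 - 14² = 596 - 196 = 400
q = 20
Check: 14² + 20² = 196 + 400 = 596 ✓

596 = 14² + 20²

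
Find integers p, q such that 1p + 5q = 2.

Step 1: Check solvability.
gcd(1, 5) = 1
Since 1 divides 2, solutions exist.

Step 2: Apply extended Euclidean algorithm to find gcd.
We find integers such that 1*x0 + 5*y0 = 1

Step 3: Scale the particular solution.
Multiply by 2/1 = 2:
p = 2, q = 0

Step 4: Verify.
1*(2) + 5*(0) = 2 = 2 ✓

p = 2, q = 0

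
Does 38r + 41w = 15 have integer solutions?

Step 1: Compute gcd(38, 41).
gcd(38, 41) = 1

Step 2: Check divisibility.
Does 1 divide 15? 15 = 1 x 15, so yes.

By the theorem on linear Diophantine equations, 38r + 41w = 15 has integer solutions if and only if gcd(38, 41) divides 15. Since 1 | 15, solutions exist.

Yes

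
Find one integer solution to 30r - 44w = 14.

Step 1: Check solvability.
gcd(30, 44) = 2
Since 2 divides 14, solutions exist.

Step 2: Apply extended Euclidean algorithm to find gcd.
We find integers such that 30*x0 + 44*y0 = 2

Step 3: Scale the particular solution.
Multiply by 14/2 = 7:
r = 21, w = 14

Step 4: Verify.
30*(21) - 44*(14) = 14 = 14 ✓

r = 21, w = 14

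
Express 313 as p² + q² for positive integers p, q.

We need to find integers p, q > 0 such that p² + q² = 313.
Trying p = 12: q² = 313 - 12² = 313 - 144 = 169
q = 13
Check: 12² + 13² = 144 + 169 = 313 ✓

313 = 12² + 13²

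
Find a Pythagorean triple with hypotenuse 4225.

We need a² + b² = 4225² = 17850625.
Trying: 4185² + 580² = 17514225 + 336400 = 17850625 ✓

(4185, 580, 4225)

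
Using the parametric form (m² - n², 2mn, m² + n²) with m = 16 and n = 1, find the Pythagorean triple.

a = m² - n² = 16² - 1² = 256 - 1 = 255
b = 2mn = 2·16·1 = 32
c = m² + n² = 256 + 1 = 257
Verify: 255² + 32² = 65025 + 1024 = 66049 = 257² ✓

(255, 32, 257)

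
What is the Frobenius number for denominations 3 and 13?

For two coprime denominations a and b, the Frobenius number (largest value not representable as a non-negative combination) is ab - a - b.
Here gcd(3, 13) = 1, so they are coprime.
F(3, 13) = 3·13 - 3 - 13 = 39 - 16 = 23

23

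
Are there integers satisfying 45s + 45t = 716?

Step 1: Compute gcd(45, 45).
gcd(45, 45) = 45

Step 2: Check divisibility.
Does 45 divide 716? 716 = 45 x 15 + 41, so no.

By the theorem on linear Diophantine equations, 45s + 45t = 716 has integer solutions if and only if gcd(45, 45) divides 716. Since 45 does not divide 716, no solutions exist.

No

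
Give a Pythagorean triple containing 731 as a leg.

We need the other leg and hypotenuse such that 731² + x² = c².
Take x = 780, c = 1069: 731² + 780² = 534361 + 608400 = 1142761 = 1069² ✓
Triple: (731, 780, 1069)

(731, 780, 1069)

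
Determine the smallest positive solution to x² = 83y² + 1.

We seek the smallest positive integers (x, y) with x² - 83y² = 1, i.e., x² = 83y² + 1.
Try successive y values:
y = 1: x² = 83·1² + 1 = 84, not a perfect square
y = 2: x² = 83·2² + 1 = 333, not a perfect square
y = 3: x² = 83·3² + 1 = 748, not a perfect square
... continuing the search (or via continued fractions) ...
y = 9: x² = 83·9² + 1 = 6724, x = 82 ✓

Verify: 82² - 83·9² = 6724 - 6723 = 1 ✓

x = 82, y = 9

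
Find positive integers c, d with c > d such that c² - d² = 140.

Factor: c² - d² = (c+d)(c-d) = 140.
We need two factors of 140 with the same parity.
Use c+d = 70 and c-d = 2 (product 70·2 = 140).
Adding: 2c = 72, so c = 36.
Subtracting: 2d = 68, so d = 34.
Check: 36² - 34² = 1296 - 1156 = 140 ✓

c = 36, d = 34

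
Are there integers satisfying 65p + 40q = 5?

Step 1: Compute gcd(65, 40).
gcd(65, 40) = 5

Step 2: Check divisibility.
Does 5 divide 5? 5 = 5 x 1, so yes.

By the theorem on linear Diophantine equations, 65p + 40q = 5 has integer solutions if and only if gcd(65, 40) divides 5. Since 5 | 5, solutions exist.

Yes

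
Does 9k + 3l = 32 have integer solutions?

Step 1: Compute gcd(9, 3).
gcd(9, 3) = 3

Step 2: Check divisibility.
Does 3 divide 32? 32 = 3 x 10 + 2, so no.

By the theorem on linear Diophantine equations, 9k + 3l = 32 has integer solutions if and only if gcd(9, 3) divides 32. Since 3 does not divide 32, no solutions exist.

No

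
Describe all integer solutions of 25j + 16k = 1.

Step 1: Compute gcd(25, 16) = 1.
Since 1 divides 1, solutions exist.

Step 2: Find a particular solution using extended Euclidean algorithm.
We get j₀ = -7, k₀ = 11.
Check: 25*-7 + 16*11 = 1 = 1 ✓

Step 3: Write the general solution.
j = -7 + (16/1)t = -7 + 16t
k = 11 - (25/1)t = 11 - 25t
for any integer t.

j = -7 + 16t, k = 11 - 25t for integer t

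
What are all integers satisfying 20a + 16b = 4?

Step 1: Compute gcd(20, 16) = 4.
Since 4 divides 4, solutions exist.

Step 2: Find a particular solution using extended Euclidean algorithm.
We get a₀ = 1, b₀ = -1.
Check: 20*1 + 16*-1 = 4 = 4 ✓

Step 3: Write the general solution.
a = 1 + (16/4)t = 1 + 4t
b = -1 - (20/4)t = -1 - 5t
for any integer t.

a = 1 + 4t, b = -1 - 5t for integer t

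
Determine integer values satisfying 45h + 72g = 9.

Step 1: Check solvability.
gcd(45, 72) = 9
Since 9 divides 9, solutions exist.

Step 2: Apply extended Euclidean algorithm to find gcd.
We find integers such that 45*x0 + 72*y0 = 9

Step 3: Scale the particular solution.
Multiply by 9/9 = 1:
h = -3, g = 2

Step 4: Verify.
45*(-3) + 72*(2) = 9 = 9 ✓

h = -3, g = 2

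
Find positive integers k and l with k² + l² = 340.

We need to find integers k, l > 0 such that k² + l² = 340.
Trying k = 4: l² = 340 - 4² = 340 - 16 = 324
l = 18
Check: 4² + 18² = 16 + 324 = 340 ✓

340 = 4² + 18²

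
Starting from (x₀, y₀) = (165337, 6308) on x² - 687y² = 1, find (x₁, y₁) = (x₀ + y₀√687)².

Solutions to x² - Dy² = 1 are generated by powers of (x₀ + y₀√D).
The next solution satisfies x₁ + y₁√687 = (x₀ + y₀√687)², giving:
x₁ = x₀² + 687y₀² = 165337² + 687·6308² = 27336323569 + 27336323568 = 54672647137
y₁ = 2x₀y₀ = 2·165337·6308 = 2085891592

Verify: 54672647137² - 687·2085891592² = 2989098344966914296769 - 2989098344966914296768 = 1 ✓

x = 54672647137, y = 2085891592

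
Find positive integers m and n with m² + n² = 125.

We need to find integers m, n > 0 such that m² + n² = 125.
Trying m = 2: n² = 125 - 2² = 125 - 4 = 121
n = 11
Check: 2² + 11² = 4 + 121 = 125 ✓

125 = 2² + 11²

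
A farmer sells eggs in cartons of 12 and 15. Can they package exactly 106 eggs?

We need non-negative a, b with 12a + 15b = 106.
gcd(12, 15) = 3, and 3 does not divide 106.
No integer solutions exist.

No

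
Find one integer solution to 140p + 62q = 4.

Step 1: Check solvability.
gcd(140, 62) = 2
Since 2 divides 4, solutions exist.

Step 2: Apply extended Euclidean algorithm to find gcd.
We find integers such that 140*x0 + 62*y0 = 2

Step 3: Scale the particular solution.
Multiply by 4/2 = 2:
p = 8, q = -18

Step 4: Verify.
140*(8) + 62*(-18) = 4 = 4 ✓

p = 8, q = -18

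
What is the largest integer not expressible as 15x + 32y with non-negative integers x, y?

For two coprime denominations a and b, the Frobenius number (largest value not representable as a non-negative combination) is ab - a - b.
Here gcd(15, 32) = 1, so they are coprime.
F(15, 32) = 15·32 - 15 - 32 = 480 - 47 = 433

433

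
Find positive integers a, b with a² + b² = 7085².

We need a² + b² = 7085² = 50197225.
Trying: 1325² + 6960² = 1755625 + 48441600 = 50197225 ✓

(1325, 6960, 7085)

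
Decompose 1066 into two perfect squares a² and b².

We need to find integers a, b > 0 such that a² + b² = 1066.
Trying a = 15: b² = 1066 - 15² = 1066 - 225 = 841
b = 29
Check: 15² + 29² = 225 + 841 = 1066 ✓

1066 = 15² + 29²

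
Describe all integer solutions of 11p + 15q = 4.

Step 1: Compute gcd(11, 15) = 1.
Since 1 divides 4, solutions exist.

Step 2: Find a particular solution using extended Euclidean algorithm.
We get p₀ = -16, q₀ = 12.
Check: 11*-16 + 15*12 = 4 = 4 ✓

Step 3: Write the general solution.
p = -16 + (15/1)t = -16 + 15t
q = 12 - (11/1)t = 12 - 11t
for any integer t.

p = -16 + 15t, q = 12 - 11t for integer t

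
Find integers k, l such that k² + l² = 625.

We need to find integers k, l > 0 such that k² + l² = 625.
Trying k = 7: l² = 625 - 7² = 625 - 49 = 576
l = 24
Check: 7² + 24² = 49 + 576 = 625 ✓

625 = 7² + 24²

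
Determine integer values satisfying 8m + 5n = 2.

Step 1: Check solvability.
gcd(8, 5) = 1
Since 1 divides 2, solutions exist.

Step 2: Apply extended Euclidean algorithm to find gcd.
We find integers such that 8*x0 + 5*y0 = 1

Step 3: Scale the particular solution.
Multiply by 2/1 = 2:
m = 4, n = -6

Step 4: Verify.
8*(4) + 5*(-6) = 2 = 2 ✓

m = 4, n = -6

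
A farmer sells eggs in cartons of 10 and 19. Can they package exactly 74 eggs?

We need non-negative a, b with 10a + 19b = 74.
gcd(10, 19) = 1 divides 74, but no a in [0, 7] gives non-negative b.

No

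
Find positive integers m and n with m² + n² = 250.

We need to find integers m, n > 0 such that m² + n² = 250.
Trying m = 5: n² = 250 - 5² = 250 - 25 = 225
n = 15
Check: 5² + 15² = 25 + 225 = 250 ✓

250 = 5² + 15²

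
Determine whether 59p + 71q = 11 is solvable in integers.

Step 1: Compute gcd(59, 71).
gcd(59, 71) = 1

Step 2: Check divisibility.
Does 1 divide 11? 11 = 1 x 11, so yes.

By the theorem on linear Diophantine equations, 59p + 71q = 11 has integer solutions if and only if gcd(59, 71) divides 11. Since 1 | 11, solutions exist.

Yes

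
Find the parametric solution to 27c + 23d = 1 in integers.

Step 1: Compute gcd(27, 23) = 1.
Since 1 divides 1, solutions exist.

Step 2: Find a particular solution using extended Euclidean algorithm.
We get c₀ = 6, d₀ = -7.
Check: 27*6 + 23*-7 = 1 = 1 ✓

Step 3: Write the general solution.
c = 6 + (23/1)t = 6 + 23t
d = -7 - (27/1)t = -7 - 27t
for any integer t.

c = 6 + 23t, d = -7 - 27t for integer t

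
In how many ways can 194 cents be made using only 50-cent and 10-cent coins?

We need non-negative integers (x, y) with 50x + 10y = 194.
For each x from 0 to 3, check if (194 - 50x) is a non-negative multiple of 10.
Solutions (x, y): none
Count: 0

0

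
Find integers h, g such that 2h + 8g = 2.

Step 1: Check solvability.
gcd(2, 8) = 2
Since 2 divides 2, solutions exist.

Step 2: Apply extended Euclidean algorithm to find gcd.
We find integers such that 2*x0 + 8*y0 = 2

Step 3: Scale the particular solution.
Multiply by 2/2 = 1:
h = 1, g = 0

Step 4: Verify.
2*(1) + 8*(0) = 2 = 2 ✓

h = 1, g = 0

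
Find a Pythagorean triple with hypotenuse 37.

We need a² + b² = 37² = 1369.
Trying: 35² + 12² = 1225 + 144 = 1369 ✓

(35, 12, 37)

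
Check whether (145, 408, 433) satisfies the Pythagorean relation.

Compute a² + b²:
145² + 408² = 21025 + 166464 = 187489
Compute c²:
433² = 187489
Since 187489 = 187489, it is a Pythagorean triple.

Yes, it is a Pythagorean triple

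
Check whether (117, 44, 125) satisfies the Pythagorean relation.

Compute a² + b²:
117² + 44² = 13689 + 1936 = 15625
Compute c²:
125² = 15625
Since 15625 = 15625, it is a Pythagorean triple.

Yes, it is a Pythagorean triple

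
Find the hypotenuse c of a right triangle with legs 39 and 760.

c² = a² + b² = 39² + 760² = 1521 + 577600 = 579121
c = 761

761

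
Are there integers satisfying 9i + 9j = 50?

Step 1: Compute gcd(9, 9).
gcd(9, 9) = 9

Step 2: Check divisibility.
Does 9 divide 50? 50 = 9 x 5 + 5, so no.

By the theorem on linear Diophantine equations, 9i + 9j = 50 has integer solutions if and only if gcd(9, 9) divides 50. Since 9 does not divide 50, no solutions exist.

No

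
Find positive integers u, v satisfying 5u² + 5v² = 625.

Try small values of u and check whether (625 - 5u²)/5 is a perfect square.
u = 5: 5·5² = 125, so 5v² = 625 - 125 = 500, giving v² = 100, v = 10.
Check: 5·5² + 5·10² = 125 + 500 = 625 ✓

u = 5, v = 10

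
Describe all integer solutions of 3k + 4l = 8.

Step 1: Compute gcd(3, 4) = 1.
Since 1 divides 8, solutions exist.

Step 2: Find a particular solution using extended Euclidean algorithm.
We get k₀ = -8, l₀ = 8.
Check: 3*-8 + 4*8 = 8 = 8 ✓

Step 3: Write the general solution.
k = -8 + (4/1)t = -8 + 4t
l = 8 - (3/1)t = 8 - 3t
for any integer t.

k = -8 + 4t, l = 8 - 3t for integer t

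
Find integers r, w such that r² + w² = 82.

We need to find integers r, w > 0 such that r² + w² = 82.
Trying r = 1: w² = 82 - 1² = 82 - 1 = 81
w = 9
Check: 1² + 9² = 1 + 81 = 82 ✓

82 = 1² + 9²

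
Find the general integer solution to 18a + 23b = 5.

Step 1: Compute gcd(18, 23) = 1.
Since 1 divides 5, solutions exist.

Step 2: Find a particular solution using extended Euclidean algorithm.
We get a₀ = 45, b₀ = -35.
Check: 18*45 + 23*-35 = 5 = 5 ✓

Step 3: Write the general solution.
a = 45 + (23/1)t = 45 + 23t
b = -35 - (18/1)t = -35 - 18t
for any integer t.

a = 45 + 23t, b = -35 - 18t for integer t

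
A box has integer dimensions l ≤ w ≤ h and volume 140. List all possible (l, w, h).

Iterate l from 1 to ⌊140^(1/3)⌋. For each l dividing 140, iterate w ≥ l with w dividing 140/l, and set h = 140/(l·w).
Triples found (10): (1×1×140), (1×2×70), (1×4×35), (1×5×28), (1×7×20), (1×10×14), (2×2×35), (2×5×14), (2×7×10), (4×5×7)

(1×1×140), (1×2×70), (1×4×35), (1×5×28), (1×7×20), (1×10×14), (2×2×35), (2×5×14), (2×7×10), (4×5×7)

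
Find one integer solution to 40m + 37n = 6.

Step 1: Check solvability.
gcd(40, 37) = 1
Since 1 divides 6, solutions exist.

Step 2: Apply extended Euclidean algorithm to find gcd.
We find integers such that 40*x0 + 37*y0 = 1

Step 3: Scale the particular solution.
Multiply by 6/1 = 6:
m = -72, n = 78

Step 4: Verify.
40*(-72) + 37*(78) = 6 = 6 ✓

m = -72, n = 78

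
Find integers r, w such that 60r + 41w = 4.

Step 1: Check solvability.
gcd(60, 41) = 1
Since 1 divides 4, solutions exist.

Step 2: Apply extended Euclidean algorithm to find gcd.
We find integers such that 60*x0 + 41*y0 = 1

Step 3: Scale the particular solution.
Multiply by 4/1 = 4:
r = 52, w = -76

Step 4: Verify.
60*(52) + 41*(-76) = 4 = 4 ✓

r = 52, w = -76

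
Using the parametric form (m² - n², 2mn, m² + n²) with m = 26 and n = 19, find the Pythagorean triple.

a = m² - n² = 26² - 19² = 676 - 361 = 315
b = 2mn = 2·26·19 = 988
c = m² + n² = 676 + 361 = 1037
Verify: 315² + 988² = 99225 + 976144 = 1075369 = 1037² ✓

(315, 988, 1037)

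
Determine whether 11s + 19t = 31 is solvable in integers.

Step 1: Compute gcd(11, 19).
gcd(11, 19) = 1

Step 2: Check divisibility.
Does 1 divide 31? 31 = 1 x 31, so yes.

By the theorem on linear Diophantine equations, 11s + 19t = 31 has integer solutions if and only if gcd(11, 19) divides 31. Since 1 | 31, solutions exist.

Yes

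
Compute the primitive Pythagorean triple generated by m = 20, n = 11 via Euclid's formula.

a = m² - n² = 20² - 11² = 400 - 121 = 279
b = 2mn = 2·20·11 = 440
c = m² + n² = 400 + 121 = 521
Verify: 279² + 440² = 77841 + 193600 = 271441 = 521² ✓

(279, 440, 521)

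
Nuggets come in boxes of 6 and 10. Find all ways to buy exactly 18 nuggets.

We need non-negative integers (x, y) with 6x + 10y = 18.
For each x in 0..3, check if 18 - 6x is a non-negative multiple of 10.
x = 3: 10y = 0, y = 0 ✓

(3 boxes of 6, 0 boxes of 10)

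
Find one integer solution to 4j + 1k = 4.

Step 1: Check solvability.
gcd(4, 1) = 1
Since 1 divides 4, solutions exist.

Step 2: Apply extended Euclidean algorithm to find gcd.
We find integers such that 4*x0 + 1*y0 = 1

Step 3: Scale the particular solution.
Multiply by 4/1 = 4:
j = 0, k = 4

Step 4: Verify.
4*(0) + 1*(4) = 4 = 4 ✓

j = 0, k = 4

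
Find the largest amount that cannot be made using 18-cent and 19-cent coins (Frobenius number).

For two coprime denominations a and b, the Frobenius number (largest value not representable as a non-negative combination) is ab - a - b.
Here gcd(18, 19) = 1, so they are coprime.
F(18, 19) = 18·19 - 18 - 19 = 342 - 37 = 305

305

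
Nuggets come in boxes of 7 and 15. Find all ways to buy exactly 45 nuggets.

We need non-negative integers (x, y) with 7x + 15y = 45.
For each x in 0..6, check if 45 - 7x is a non-negative multiple of 15.
x = 0: 15y = 45, y = 3 ✓

(0 boxes of 7, 3 boxes of 15)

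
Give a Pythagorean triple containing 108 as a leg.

We need the other leg and hypotenuse such that 108² + x² = c².
Take x = 969, c = 975: 108² + 969² = 11664 + 938961 = 950625 = 975² ✓
Triple: (969, 108, 975)

(969, 108, 975)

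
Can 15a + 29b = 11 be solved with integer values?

Step 1: Compute gcd(15, 29).
gcd(15, 29) = 1

Step 2: Check divisibility.
Does 1 divide 11? 11 = 1 x 11, so yes.

By the theorem on linear Diophantine equations, 15a + 29b = 11 has integer solutions if and only if gcd(15, 29) divides 11. Since 1 | 11, solutions exist.

Yes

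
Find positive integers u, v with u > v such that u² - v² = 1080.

Factor: u² - v² = (u+v)(u-v) = 1080.
We need two factors of 1080 with the same parity.
Use u+v = 540 and u-v = 2 (product 540·2 = 1080).
Adding: 2u = 542, so u = 271.
Subtracting: 2v = 538, so v = 269.
Check: 271² - 269² = 73441 - 72361 = 1080 ✓

u = 271, v = 269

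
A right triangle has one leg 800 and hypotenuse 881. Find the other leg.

a² = c² - b² = 776161 - 640000 = 136161
a = 369

369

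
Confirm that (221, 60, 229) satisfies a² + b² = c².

Compute a² + b² = 221² + 60² = 48841 + 3600 = 52441
Compute c² = 229² = 52441
Since 52441 = 52441, confirmed.

Yes, it is a Pythagorean triple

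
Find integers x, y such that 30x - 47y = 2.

Step 1: Check solvability.
gcd(30, 47) = 1
Since 1 divides 2, solutions exist.

Step 2: Apply extended Euclidean algorithm to find gcd.
We find integers such that 30*x0 + 47*y0 = 1

Step 3: Scale the particular solution.
Multiply by 2/1 = 2:
x = 22, y = 14

Step 4: Verify.
30*(22) - 47*(14) = 2 = 2 ✓

x = 22, y = 14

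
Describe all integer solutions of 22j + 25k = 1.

Step 1: Compute gcd(22, 25) = 1.
Since 1 divides 1, solutions exist.

Step 2: Find a particular solution using extended Euclidean algorithm.
We get j₀ = 8, k₀ = -7.
Check: 22*8 + 25*-7 = 1 = 1 ✓

Step 3: Write the general solution.
j = 8 + (25/1)t = 8 + 25t
k = -7 - (22/1)t = -7 - 22t
for any integer t.

j = 8 + 25t, k = -7 - 22t for integer t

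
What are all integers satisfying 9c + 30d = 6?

Step 1: Compute gcd(9, 30) = 3.
Since 3 divides 6, solutions exist.

Step 2: Find a particular solution using extended Euclidean algorithm.
We get c₀ = -6, d₀ = 2.
Check: 9*-6 + 30*2 = 6 = 6 ✓

Step 3: Write the general solution.
c = -6 + (30/3)t = -6 + 10t
d = 2 - (9/3)t = 2 - 3t
for any integer t.

c = -6 + 10t, d = 2 - 3t for integer t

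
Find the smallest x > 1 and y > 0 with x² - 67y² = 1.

We seek the smallest positive integers (x, y) with x² - 67y² = 1, i.e., x² = 67y² + 1.
Try successive y values:
y = 1: x² = 67·1² + 1 = 68, not a perfect square
y = 2: x² = 67·2² + 1 = 269, not a perfect square
y = 3: x² = 67·3² + 1 = 604, not a perfect square
... continuing the search (or via continued fractions) ...
y = 5967: x² = 67·5967² + 1 = 2385540964, x = 48842 ✓

Verify: 48842² - 67·5967² = 2385540964 - 2385540963 = 1 ✓

x = 48842, y = 5967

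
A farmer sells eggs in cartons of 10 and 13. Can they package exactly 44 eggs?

We need non-negative a, b with 10a + 13b = 44.
gcd(10, 13) = 1 divides 44, but no a in [0, 4] gives non-negative b.

No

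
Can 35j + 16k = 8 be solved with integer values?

Step 1: Compute gcd(35, 16).
gcd(35, 16) = 1

Step 2: Check divisibility.
Does 1 divide 8? 8 = 1 x 8, so yes.

By the theorem on linear Diophantine equations, 35j + 16k = 8 has integer solutions if and only if gcd(35, 16) divides 8. Since 1 | 8, solutions exist.

Yes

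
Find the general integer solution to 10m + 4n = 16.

Step 1: Compute gcd(10, 4) = 2.
Since 2 divides 16, solutions exist.

Step 2: Find a particular solution using extended Euclidean algorithm.
We get m₀ = 8, n₀ = -16.
Check: 10*8 + 4*-16 = 16 = 16 ✓

Step 3: Write the general solution.
m = 8 + (4/2)t = 8 + 2t
n = -16 - (10/2)t = -16 - 5t
for any integer t.

m = 8 + 2t, n = -16 - 5t for integer t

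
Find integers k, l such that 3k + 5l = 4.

Step 1: Check solvability.
gcd(3, 5) = 1
Since 1 divides 4, solutions exist.

Step 2: Apply extended Euclidean algorithm to find gcd.
We find integers such that 3*x0 + 5*y0 = 1

Step 3: Scale the particular solution.
Multiply by 4/1 = 4:
k = 8, l = -4

Step 4: Verify.
3*(8) + 5*(-4) = 4 = 4 ✓

k = 8, l = -4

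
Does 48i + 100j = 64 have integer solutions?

Step 1: Compute gcd(48, 100).
gcd(48, 100) = 4

Step 2: Check divisibility.
Does 4 divide 64? 64 = 4 x 16, so yes.

By the theorem on linear Diophantine equations, 48i + 100j = 64 has integer solutions if and only if gcd(48, 100) divides 64. Since 4 | 64, solutions exist.

Yes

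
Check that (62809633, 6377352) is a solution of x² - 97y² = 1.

Compute x² = 62809633² = 3945049997594689
Compute 97y² = 97·6377352² = 97·40670618531904 = 3945049997594688
x² - 97y² = 3945049997594689 - 3945049997594688 = 1
Since this equals 1, (62809633, 6377352) is a solution.

Yes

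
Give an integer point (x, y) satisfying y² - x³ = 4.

Try small integer x values and check whether x³ + 4 is a perfect square.
x = 0: x³ + 4 = 0³ + 4 = 0 + 4 = 4
Is 4 a perfect square? 2² = 4 ✓
So (x, y) = (0, 2) is a solution.

x = 0, y = 2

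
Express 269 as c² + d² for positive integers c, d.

We need to find integers c, d > 0 such that c² + d² = 269.
Trying c = 10: d² = 269 - 10² = 269 - 100 = 169
d = 13
Check: 10² + 13² = 100 + 169 = 269 ✓

269 = 10² + 13²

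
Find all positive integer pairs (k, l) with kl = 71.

The positive divisors of 71 are: 1, 71.
Each divisor d gives the pair (d, 71/d):
(1, 71), (71, 1)

(1, 71), (71, 1)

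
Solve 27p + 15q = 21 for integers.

Step 1: Check solvability.
gcd(27, 15) = 3
Since 3 divides 21, solutions exist.

Step 2: Apply extended Euclidean algorithm to find gcd.
We find integers such that 27*x0 + 15*y0 = 3

Step 3: Scale the particular solution.
Multiply by 21/3 = 7:
p = -7, q = 14

Step 4: Verify.
27*(-7) + 15*(14) = 21 = 21 ✓

p = -7, q = 14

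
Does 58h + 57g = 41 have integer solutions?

Step 1: Compute gcd(58, 57).
gcd(58, 57) = 1

Step 2: Check divisibility.
Does 1 divide 41? 41 = 1 x 41, so yes.

By the theorem on linear Diophantine equations, 58h + 57g = 41 has integer solutions if and only if gcd(58, 57) divides 41. Since 1 | 41, solutions exist.

Yes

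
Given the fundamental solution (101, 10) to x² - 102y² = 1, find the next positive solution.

Solutions to x² - Dy² = 1 are generated by powers of (x₀ + y₀√D).
The next solution satisfies x₁ + y₁√102 = (x₀ + y₀√102)², giving:
x₁ = x₀² + 102y₀² = 101² + 102·10² = 10201 + 10200 = 20401
y₁ = 2x₀y₀ = 2·101·10 = 2020

Verify: 20401² - 102·2020² = 416200801 - 416200800 = 1 ✓

x = 20401, y = 2020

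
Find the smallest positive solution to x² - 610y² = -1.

We need x² = 610y² - 1. Try successive y:
y = 1: x² = 610·1² - 1 = 609, not a perfect square
y = 2: x² = 610·2² - 1 = 2439, not a perfect square
y = 3: x² = 610·3² - 1 = 5489, not a perfect square
...
y = 2909: x² = 610·2909² - 1 = 5161991409 = 71847² ✓
Check: 71847² - 610·2909² = 5161991409 - 5161991410 = -1 ✓

x = 71847, y = 2909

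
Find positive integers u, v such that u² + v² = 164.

Search for u with 164 - u² a perfect square.
u = 8: 164 - 8² = 164 - 64 = 100 = 10² ✓
So u = 8, v = 10.

u = 8, v = 10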